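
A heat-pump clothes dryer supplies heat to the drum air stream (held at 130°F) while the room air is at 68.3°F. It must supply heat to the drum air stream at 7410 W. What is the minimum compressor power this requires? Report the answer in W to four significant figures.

775.3 W

In absolute terms T_C = 293.32 K and T_H = 327.59 K, so ΔT = 34.28 K.
COP_Carnot = T_H/ΔT = 327.59/34.28 = 9.557.
Ẇ_min = Q̇/COP_Carnot = 7410/9.557 = 775.3 W.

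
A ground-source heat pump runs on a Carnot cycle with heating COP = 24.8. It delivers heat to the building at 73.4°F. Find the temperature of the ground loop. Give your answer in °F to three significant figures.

51.9 °F

COP_HP = T_H/(T_H − T_C) gives T_H − T_C = T_H/COP.
With T_H = 296.15 K, T_C = 296.15 × (1 − 1/24.8) = 284.21 K.
Converting, 284.21 K = 51.91°F.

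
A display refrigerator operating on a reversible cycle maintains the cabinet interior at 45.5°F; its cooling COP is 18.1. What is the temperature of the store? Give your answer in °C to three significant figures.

COP_R = T_C/(T_H − T_C) gives T_H − T_C = T_C/COP.
With T_C = 280.65 K, T_H = 280.65 × (1 + 1/18.1) = 296.16 K.
Converting, 296.16 K = 23.01°C.

23.0 °C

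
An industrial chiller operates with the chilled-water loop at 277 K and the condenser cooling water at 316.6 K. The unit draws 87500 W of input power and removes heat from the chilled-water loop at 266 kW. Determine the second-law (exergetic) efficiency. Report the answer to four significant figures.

0.4346

Converting, Q̇_C = 266.0 kW = 266000 W, so COP_actual = Q̇_C/Ẇ = 266000/87500 = 3.040.
The reservoir spacing is ΔT = 316.6 − 277 = 39.60 K.
COP_Carnot = T_C/ΔT = 277.00/39.60 = 6.995.
η_II = COP_actual/COP_Carnot = 3.040/6.995 = 0.4346.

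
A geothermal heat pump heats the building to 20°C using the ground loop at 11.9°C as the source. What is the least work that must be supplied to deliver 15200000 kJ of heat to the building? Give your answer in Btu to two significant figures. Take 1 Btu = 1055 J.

In absolute terms T_C = 285.05 K and T_H = 293.15 K, so ΔT = 8.100 K.
The reversible limit is COP_HP = T_H/ΔT = 36.19, so W_min = Q_H/COP = Q_H·ΔT/T_H.
W_min = 15200000 × 8.100/293.15 = 420000 kJ = 398100 Btu.

400000 Btu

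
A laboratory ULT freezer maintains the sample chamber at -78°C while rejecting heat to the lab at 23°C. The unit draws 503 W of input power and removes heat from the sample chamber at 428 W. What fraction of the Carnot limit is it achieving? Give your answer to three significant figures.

COP_actual = Q̇_C/Ẇ = 428.0/503.0 = 0.8509.
In absolute terms T_C = 195.15 K and T_H = 296.15 K, so ΔT = 101.0 K.
COP_Carnot = T_C/ΔT = 195.15/101.0 = 1.932.
η_II = COP_actual/COP_Carnot = 0.8509/1.932 = 0.4404.

0.440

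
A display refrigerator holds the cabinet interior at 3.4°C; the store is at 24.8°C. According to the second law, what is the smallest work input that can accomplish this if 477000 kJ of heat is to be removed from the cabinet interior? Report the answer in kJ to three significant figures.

In absolute terms T_C = 276.55 K and T_H = 297.95 K, so ΔT = 21.40 K.
The reversible limit is COP_R = T_C/ΔT = 12.92, so W_min = Q_C/COP = Q_C·ΔT/T_C.
W_min = 477000 × 21.40/276.55 = 36910 kJ.

36900 kJ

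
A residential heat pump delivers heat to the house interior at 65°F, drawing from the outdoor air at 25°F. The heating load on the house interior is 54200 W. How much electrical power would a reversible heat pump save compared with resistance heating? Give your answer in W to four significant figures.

50070 W

In absolute terms T_C = 269.26 K and T_H = 291.48 K, so ΔT = 22.22 K.
COP_Carnot = T_H/ΔT = 291.48/22.22 = 13.12.
Resistance heating needs Ẇ_res = Q̇_H = 54200 W; the reversible heat pump needs only Ẇ_hp = Q̇_H/COP = 4132 W.
Saving = 54200 − 4132 = 50070 W.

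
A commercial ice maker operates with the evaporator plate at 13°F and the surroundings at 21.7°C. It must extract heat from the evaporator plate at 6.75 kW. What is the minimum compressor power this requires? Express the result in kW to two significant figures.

In absolute terms T_C = 262.59 K and T_H = 294.85 K, so ΔT = 32.26 K.
COP_Carnot = T_C/ΔT = 262.59/32.26 = 8.141.
Ẇ_min = Q̇/COP_Carnot = 6.750/8.141 = 0.8291 kW.

0.83 kW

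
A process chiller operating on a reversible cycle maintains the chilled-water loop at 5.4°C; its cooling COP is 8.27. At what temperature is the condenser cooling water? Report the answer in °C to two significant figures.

39 °C

COP_R = T_C/(T_H − T_C) gives T_H − T_C = T_C/COP.
With T_C = 278.55 K, T_H = 278.55 × (1 + 1/8.27) = 312.23 K.
Converting, 312.23 K = 39.08°C.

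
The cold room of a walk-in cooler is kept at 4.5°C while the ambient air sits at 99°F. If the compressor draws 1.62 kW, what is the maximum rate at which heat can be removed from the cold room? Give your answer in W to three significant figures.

13700 W

In absolute terms T_C = 277.65 K and T_H = 310.37 K, so ΔT = 32.72 K.
COP_Carnot = T_C/ΔT = 277.65/32.72 = 8.485.
Q̇_max = COP_Carnot × Ẇ = 8.485 × 1.620 kW = 13.75 kW = 13750 W.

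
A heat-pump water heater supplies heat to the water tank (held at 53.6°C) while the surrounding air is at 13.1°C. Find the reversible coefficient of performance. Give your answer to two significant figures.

8.1

In absolute terms T_C = 286.25 K and T_H = 326.75 K, so ΔT = 40.50 K.
For a reversible cycle, COP_Carnot = T_H/ΔT = 326.75/40.50 = 8.068.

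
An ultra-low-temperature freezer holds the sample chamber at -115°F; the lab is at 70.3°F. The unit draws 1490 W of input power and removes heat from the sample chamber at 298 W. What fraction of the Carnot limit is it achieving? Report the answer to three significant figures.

COP_actual = Q̇_C/Ẇ = 298.0/1490 = 0.2000.
In absolute terms T_C = 191.48 K and T_H = 294.43 K, so ΔT = 102.9 K.
COP_Carnot = T_C/ΔT = 191.48/102.9 = 1.860.
η_II = COP_actual/COP_Carnot = 0.2000/1.860 = 0.1075.

0.108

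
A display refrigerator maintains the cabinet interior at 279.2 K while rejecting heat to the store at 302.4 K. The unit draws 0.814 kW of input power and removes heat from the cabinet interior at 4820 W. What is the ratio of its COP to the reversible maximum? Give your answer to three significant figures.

Converting, Q̇_C = 4820 W = 4.820 kW, so COP_actual = Q̇_C/Ẇ = 4.820/0.8140 = 5.921.
The reservoir spacing is ΔT = 302.4 − 279.2 = 23.20 K.
COP_Carnot = T_C/ΔT = 279.20/23.20 = 12.03.
η_II = COP_actual/COP_Carnot = 5.921/12.03 = 0.4920.

0.492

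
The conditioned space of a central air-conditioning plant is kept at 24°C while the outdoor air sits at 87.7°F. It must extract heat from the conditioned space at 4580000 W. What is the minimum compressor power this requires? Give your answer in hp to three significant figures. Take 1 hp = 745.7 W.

In absolute terms T_C = 297.15 K and T_H = 304.09 K, so ΔT = 6.944 K.
COP_Carnot = T_C/ΔT = 297.15/6.944 = 42.79.
Ẇ_min = Q̇/COP_Carnot = 4580000/42.79 = 107000 W = 143.5 hp.

144 hp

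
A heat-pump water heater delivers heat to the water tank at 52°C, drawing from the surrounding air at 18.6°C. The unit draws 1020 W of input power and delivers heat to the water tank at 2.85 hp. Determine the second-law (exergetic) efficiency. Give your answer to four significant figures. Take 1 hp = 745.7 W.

0.2140

Converting, Q̇_H = 2.850 hp = 2125 W, so COP_actual = Q̇_H/Ẇ = 2125/1020 = 2.084.
In absolute terms T_C = 291.75 K and T_H = 325.15 K, so ΔT = 33.40 K.
COP_Carnot = T_H/ΔT = 325.15/33.40 = 9.735.
η_II = COP_actual/COP_Carnot = 2.084/9.735 = 0.2140.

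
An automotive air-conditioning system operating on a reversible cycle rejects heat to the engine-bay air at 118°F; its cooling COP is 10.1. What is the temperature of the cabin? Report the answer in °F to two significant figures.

For a Carnot refrigerator COP_R = T_C/(T_H − T_C), so T_C = COP·T_H/(1 + COP).
With T_H = 320.93 K, T_C = 10.1 × 320.93/11.10 = 292.02 K.
Converting, 292.02 K = 65.96°F.

66 °F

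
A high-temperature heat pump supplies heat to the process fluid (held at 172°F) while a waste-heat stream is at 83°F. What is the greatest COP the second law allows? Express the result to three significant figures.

In absolute terms T_C = 301.48 K and T_H = 350.93 K, so ΔT = 49.44 K.
For a reversible cycle, COP_Carnot = T_H/ΔT = 350.93/49.44 = 7.097.

7.10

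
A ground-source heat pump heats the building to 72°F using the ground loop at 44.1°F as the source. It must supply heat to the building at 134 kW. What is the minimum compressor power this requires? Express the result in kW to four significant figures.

7.032 kW

In absolute terms T_C = 279.87 K and T_H = 295.37 K, so ΔT = 15.50 K.
COP_Carnot = T_H/ΔT = 295.37/15.50 = 19.06.
Ẇ_min = Q̇/COP_Carnot = 134.0/19.06 = 7.032 kW.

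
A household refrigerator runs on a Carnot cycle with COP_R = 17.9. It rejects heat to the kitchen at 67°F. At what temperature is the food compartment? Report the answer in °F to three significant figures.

For a Carnot refrigerator COP_R = T_C/(T_H − T_C), so T_C = COP·T_H/(1 + COP).
With T_H = 292.59 K, T_C = 17.9 × 292.59/18.90 = 277.11 K.
Converting, 277.11 K = 39.13°F.

39.1 °F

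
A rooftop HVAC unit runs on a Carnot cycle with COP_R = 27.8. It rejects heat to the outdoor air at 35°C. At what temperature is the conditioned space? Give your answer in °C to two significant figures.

24 °C

For a Carnot refrigerator COP_R = T_C/(T_H − T_C), so T_C = COP·T_H/(1 + COP).
With T_H = 308.15 K, T_C = 27.8 × 308.15/28.80 = 297.45 K.
Converting, 297.45 K = 24.30°C.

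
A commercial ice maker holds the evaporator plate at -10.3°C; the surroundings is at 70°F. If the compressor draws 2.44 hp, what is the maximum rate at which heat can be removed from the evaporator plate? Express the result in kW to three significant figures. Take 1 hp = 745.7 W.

15.2 kW

In absolute terms T_C = 262.85 K and T_H = 294.26 K, so ΔT = 31.41 K.
COP_Carnot = T_C/ΔT = 262.85/31.41 = 8.368.
Q̇_max = COP_Carnot × Ẇ = 8.368 × 2.440 hp = 20.42 hp = 15.23 kW.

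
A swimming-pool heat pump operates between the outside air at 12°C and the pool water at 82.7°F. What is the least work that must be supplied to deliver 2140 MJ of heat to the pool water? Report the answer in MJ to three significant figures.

In absolute terms T_C = 285.15 K and T_H = 301.32 K, so ΔT = 16.17 K.
The reversible limit is COP_HP = T_H/ΔT = 18.64, so W_min = Q_H/COP = Q_H·ΔT/T_H.
W_min = 2140 × 16.17/301.32 = 114.8 MJ.

115 MJ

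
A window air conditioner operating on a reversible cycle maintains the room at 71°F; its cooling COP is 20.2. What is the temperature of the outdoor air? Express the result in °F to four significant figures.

COP_R = T_C/(T_H − T_C) gives T_H − T_C = T_C/COP.
With T_C = 294.82 K, T_H = 294.82 × (1 + 1/20.2) = 309.41 K.
Converting, 309.41 K = 97.27°F.

97.27 °F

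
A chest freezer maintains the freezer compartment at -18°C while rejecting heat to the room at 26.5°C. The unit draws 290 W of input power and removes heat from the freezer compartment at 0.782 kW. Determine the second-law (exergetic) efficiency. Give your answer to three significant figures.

Converting, Q̇_C = 0.7820 kW = 782.0 W, so COP_actual = Q̇_C/Ẇ = 782.0/290.0 = 2.697.
In absolute terms T_C = 255.15 K and T_H = 299.65 K, so ΔT = 44.50 K.
COP_Carnot = T_C/ΔT = 255.15/44.50 = 5.734.
η_II = COP_actual/COP_Carnot = 2.697/5.734 = 0.4703.

0.470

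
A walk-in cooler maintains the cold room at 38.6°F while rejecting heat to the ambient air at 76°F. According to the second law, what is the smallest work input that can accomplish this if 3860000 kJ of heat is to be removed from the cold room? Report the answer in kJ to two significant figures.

290000 kJ

In absolute terms T_C = 276.82 K and T_H = 297.59 K, so ΔT = 20.78 K.
The reversible limit is COP_R = T_C/ΔT = 13.32, so W_min = Q_C/COP = Q_C·ΔT/T_C.
W_min = 3860000 × 20.78/276.82 = 289700 kJ.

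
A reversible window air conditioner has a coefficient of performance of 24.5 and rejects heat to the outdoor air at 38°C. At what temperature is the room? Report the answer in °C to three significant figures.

For a Carnot refrigerator COP_R = T_C/(T_H − T_C), so T_C = COP·T_H/(1 + COP).
With T_H = 311.15 K, T_C = 24.5 × 311.15/25.50 = 298.95 K.
Converting, 298.95 K = 25.80°C.

25.8 °C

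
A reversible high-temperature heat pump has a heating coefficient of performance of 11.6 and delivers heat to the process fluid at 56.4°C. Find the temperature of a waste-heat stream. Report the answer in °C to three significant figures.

COP_HP = T_H/(T_H − T_C) gives T_H − T_C = T_H/COP.
With T_H = 329.55 K, T_C = 329.55 × (1 − 1/11.6) = 301.14 K.
Converting, 301.14 K = 27.99°C.

28.0 °C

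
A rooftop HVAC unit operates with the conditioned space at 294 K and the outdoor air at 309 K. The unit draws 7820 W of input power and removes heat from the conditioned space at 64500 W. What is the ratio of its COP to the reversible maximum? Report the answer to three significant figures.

COP_actual = Q̇_C/Ẇ = 64500/7820 = 8.248.
The reservoir spacing is ΔT = 309 − 294 = 15.00 K.
COP_Carnot = T_C/ΔT = 294.00/15.00 = 19.60.
η_II = COP_actual/COP_Carnot = 8.248/19.60 = 0.4208.

0.421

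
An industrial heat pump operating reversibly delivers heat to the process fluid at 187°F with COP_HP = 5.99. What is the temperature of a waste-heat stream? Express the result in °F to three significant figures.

COP_HP = T_H/(T_H − T_C) gives T_H − T_C = T_H/COP.
With T_H = 359.26 K, T_C = 359.26 × (1 − 1/5.99) = 299.28 K.
Converting, 299.28 K = 79.04°F.

79.0 °F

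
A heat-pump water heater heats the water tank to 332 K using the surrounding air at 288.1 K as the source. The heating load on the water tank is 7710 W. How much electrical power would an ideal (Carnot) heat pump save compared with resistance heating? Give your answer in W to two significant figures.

The reservoir spacing is ΔT = 332 − 288.1 = 43.90 K.
COP_Carnot = T_H/ΔT = 332.00/43.90 = 7.563.
Resistance heating needs Ẇ_res = Q̇_H = 7710 W; the reversible heat pump needs only Ẇ_hp = Q̇_H/COP = 1019 W.
Saving = 7710 − 1019 = 6691 W.

6700 W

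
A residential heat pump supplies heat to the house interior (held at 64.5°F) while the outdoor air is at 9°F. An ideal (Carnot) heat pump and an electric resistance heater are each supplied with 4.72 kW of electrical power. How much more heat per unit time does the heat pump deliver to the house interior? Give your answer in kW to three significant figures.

In absolute terms T_C = 260.37 K and T_H = 291.21 K, so ΔT = 30.83 K.
COP_Carnot = T_H/ΔT = 291.21/30.83 = 9.445.
The heat pump delivers Q̇_H = COP × Ẇ = 44.58 kW; the resistance heater delivers Ẇ = 4.720 kW.
Extra = (COP − 1)·Ẇ = 39.86 kW.

39.9 kW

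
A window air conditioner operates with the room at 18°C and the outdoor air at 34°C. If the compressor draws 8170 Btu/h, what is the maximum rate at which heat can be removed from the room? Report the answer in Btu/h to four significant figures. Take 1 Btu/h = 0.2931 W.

In absolute terms T_C = 291.15 K and T_H = 307.15 K, so ΔT = 16.00 K.
COP_Carnot = T_C/ΔT = 291.15/16.00 = 18.20.
Q̇_max = COP_Carnot × Ẇ = 18.20 × 8170 Btu/h = 148700 Btu/h.

148700 Btu/h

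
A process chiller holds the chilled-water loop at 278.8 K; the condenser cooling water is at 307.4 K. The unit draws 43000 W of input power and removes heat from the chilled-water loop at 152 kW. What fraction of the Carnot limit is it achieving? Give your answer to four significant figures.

0.3626

Converting, Q̇_C = 152.0 kW = 152000 W, so COP_actual = Q̇_C/Ẇ = 152000/43000 = 3.535.
The reservoir spacing is ΔT = 307.4 − 278.8 = 28.60 K.
COP_Carnot = T_C/ΔT = 278.80/28.60 = 9.748.
η_II = COP_actual/COP_Carnot = 3.535/9.748 = 0.3626.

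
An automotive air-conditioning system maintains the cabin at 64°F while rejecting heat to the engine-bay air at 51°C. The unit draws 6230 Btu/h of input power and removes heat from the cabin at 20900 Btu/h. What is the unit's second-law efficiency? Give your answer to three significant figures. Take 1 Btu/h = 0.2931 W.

COP_actual = Q̇_C/Ẇ = 20900/6230 = 3.355.
In absolute terms T_C = 290.93 K and T_H = 324.15 K, so ΔT = 33.22 K.
COP_Carnot = T_C/ΔT = 290.93/33.22 = 8.757.
η_II = COP_actual/COP_Carnot = 3.355/8.757 = 0.3831.

0.383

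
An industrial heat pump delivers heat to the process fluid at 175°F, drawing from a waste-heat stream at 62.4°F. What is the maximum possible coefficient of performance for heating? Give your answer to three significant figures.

5.64

In absolute terms T_C = 290.04 K and T_H = 352.59 K, so ΔT = 62.56 K.
For a reversible cycle, COP_Carnot = T_H/ΔT = 352.59/62.56 = 5.637.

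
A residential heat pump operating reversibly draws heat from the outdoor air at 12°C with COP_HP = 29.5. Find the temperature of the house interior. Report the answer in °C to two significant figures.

COP_HP = T_H/(T_H − T_C) rearranges to T_H = COP·T_C/(COP − 1).
With T_C = 285.15 K, T_H = 29.5 × 285.15/28.50 = 295.16 K.
Converting, 295.16 K = 22.01°C.

22 °C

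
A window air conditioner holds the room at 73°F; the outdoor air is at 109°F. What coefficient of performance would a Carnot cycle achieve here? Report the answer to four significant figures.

In absolute terms T_C = 295.93 K and T_H = 315.93 K, so ΔT = 20.00 K.
For a reversible cycle, COP_Carnot = T_C/ΔT = 295.93/20.00 = 14.80.

14.80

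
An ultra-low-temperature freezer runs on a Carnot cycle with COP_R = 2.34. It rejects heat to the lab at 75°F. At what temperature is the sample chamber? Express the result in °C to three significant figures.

-65.0 °C

For a Carnot refrigerator COP_R = T_C/(T_H − T_C), so T_C = COP·T_H/(1 + COP).
With T_H = 297.04 K, T_C = 2.34 × 297.04/3.340 = 208.11 K.
Converting, 208.11 K = -65.04°C.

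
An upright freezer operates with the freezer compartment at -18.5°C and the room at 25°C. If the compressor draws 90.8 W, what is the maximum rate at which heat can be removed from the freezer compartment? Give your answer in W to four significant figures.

In absolute terms T_C = 254.65 K and T_H = 298.15 K, so ΔT = 43.50 K.
COP_Carnot = T_C/ΔT = 254.65/43.50 = 5.854.
Q̇_max = COP_Carnot × Ẇ = 5.854 × 90.80 W = 531.5 W.

531.5 W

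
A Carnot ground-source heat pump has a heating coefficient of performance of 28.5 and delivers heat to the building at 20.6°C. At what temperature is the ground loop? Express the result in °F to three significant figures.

50.5 °F

COP_HP = T_H/(T_H − T_C) gives T_H − T_C = T_H/COP.
With T_H = 293.75 K, T_C = 293.75 × (1 − 1/28.5) = 283.44 K.
Converting, 283.44 K = 50.53°F.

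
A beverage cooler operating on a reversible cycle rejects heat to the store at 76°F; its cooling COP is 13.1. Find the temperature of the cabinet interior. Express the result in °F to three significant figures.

38.0 °F

For a Carnot refrigerator COP_R = T_C/(T_H − T_C), so T_C = COP·T_H/(1 + COP).
With T_H = 297.59 K, T_C = 13.1 × 297.59/14.10 = 276.49 K.
Converting, 276.49 K = 38.01°F.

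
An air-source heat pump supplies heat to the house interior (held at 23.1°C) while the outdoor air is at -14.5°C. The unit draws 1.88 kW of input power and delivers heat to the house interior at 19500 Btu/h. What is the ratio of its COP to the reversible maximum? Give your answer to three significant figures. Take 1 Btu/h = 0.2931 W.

0.386

Converting, Q̇_H = 19500 Btu/h = 5.715 kW, so COP_actual = Q̇_H/Ẇ = 5.715/1.880 = 3.040.
In absolute terms T_C = 258.65 K and T_H = 296.25 K, so ΔT = 37.60 K.
COP_Carnot = T_H/ΔT = 296.25/37.60 = 7.879.
η_II = COP_actual/COP_Carnot = 3.040/7.879 = 0.3859.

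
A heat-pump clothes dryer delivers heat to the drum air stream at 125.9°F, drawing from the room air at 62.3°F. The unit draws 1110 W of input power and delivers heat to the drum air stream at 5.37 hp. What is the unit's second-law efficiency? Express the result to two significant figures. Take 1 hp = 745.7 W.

Converting, Q̇_H = 5.370 hp = 4004 W, so COP_actual = Q̇_H/Ẇ = 4004/1110 = 3.608.
In absolute terms T_C = 289.98 K and T_H = 325.32 K, so ΔT = 35.33 K.
COP_Carnot = T_H/ΔT = 325.32/35.33 = 9.207.
η_II = COP_actual/COP_Carnot = 3.608/9.207 = 0.3918.

0.39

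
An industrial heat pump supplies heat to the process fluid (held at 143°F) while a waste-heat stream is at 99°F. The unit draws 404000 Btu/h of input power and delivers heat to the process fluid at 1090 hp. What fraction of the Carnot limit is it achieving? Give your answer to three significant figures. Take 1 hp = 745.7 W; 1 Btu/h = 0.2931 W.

0.501

Converting, Q̇_H = 1090 hp = 2773000 Btu/h, so COP_actual = Q̇_H/Ẇ = 2773000/404000 = 6.864.
In absolute terms T_C = 310.37 K and T_H = 334.82 K, so ΔT = 24.44 K.
COP_Carnot = T_H/ΔT = 334.82/24.44 = 13.70.
η_II = COP_actual/COP_Carnot = 6.864/13.70 = 0.5011.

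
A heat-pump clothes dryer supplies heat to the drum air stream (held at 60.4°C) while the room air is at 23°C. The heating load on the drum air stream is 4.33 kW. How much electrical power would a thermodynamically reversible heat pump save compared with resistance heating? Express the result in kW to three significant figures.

3.84 kW

In absolute terms T_C = 296.15 K and T_H = 333.55 K, so ΔT = 37.40 K.
COP_Carnot = T_H/ΔT = 333.55/37.40 = 8.918.
Resistance heating needs Ẇ_res = Q̇_H = 4.330 kW; the reversible heat pump needs only Ẇ_hp = Q̇_H/COP = 0.4855 kW.
Saving = 4.330 − 0.4855 = 3.844 kW.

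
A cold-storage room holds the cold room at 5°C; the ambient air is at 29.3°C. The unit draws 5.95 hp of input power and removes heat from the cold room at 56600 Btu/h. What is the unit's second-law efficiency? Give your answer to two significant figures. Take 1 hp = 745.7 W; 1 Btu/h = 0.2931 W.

Converting, Q̇_C = 56600 Btu/h = 22.25 hp, so COP_actual = Q̇_C/Ẇ = 22.25/5.950 = 3.739.
In absolute terms T_C = 278.15 K and T_H = 302.45 K, so ΔT = 24.30 K.
COP_Carnot = T_C/ΔT = 278.15/24.30 = 11.45.
η_II = COP_actual/COP_Carnot = 3.739/11.45 = 0.3266.

0.33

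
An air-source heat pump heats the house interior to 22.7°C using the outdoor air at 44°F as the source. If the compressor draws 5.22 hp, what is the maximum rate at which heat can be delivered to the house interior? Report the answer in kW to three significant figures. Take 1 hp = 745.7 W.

71.8 kW

In absolute terms T_C = 279.82 K and T_H = 295.85 K, so ΔT = 16.03 K.
COP_Carnot = T_H/ΔT = 295.85/16.03 = 18.45.
Q̇_max = COP_Carnot × Ẇ = 18.45 × 5.220 hp = 96.32 hp = 71.83 kW.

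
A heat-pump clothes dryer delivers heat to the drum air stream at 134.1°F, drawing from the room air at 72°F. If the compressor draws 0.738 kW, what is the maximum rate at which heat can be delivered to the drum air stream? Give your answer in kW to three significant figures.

In absolute terms T_C = 295.37 K and T_H = 329.87 K, so ΔT = 34.50 K.
COP_Carnot = T_H/ΔT = 329.87/34.50 = 9.562.
Q̇_max = COP_Carnot × Ẇ = 9.562 × 0.7380 kW = 7.056 kW.

7.06 kW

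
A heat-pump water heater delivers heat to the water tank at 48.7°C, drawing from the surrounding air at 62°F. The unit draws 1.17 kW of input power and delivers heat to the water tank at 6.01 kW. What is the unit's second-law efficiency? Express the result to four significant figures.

COP_actual = Q̇_H/Ẇ = 6.010/1.170 = 5.137.
In absolute terms T_C = 289.82 K and T_H = 321.85 K, so ΔT = 32.03 K.
COP_Carnot = T_H/ΔT = 321.85/32.03 = 10.05.
η_II = COP_actual/COP_Carnot = 5.137/10.05 = 0.5113.

0.5113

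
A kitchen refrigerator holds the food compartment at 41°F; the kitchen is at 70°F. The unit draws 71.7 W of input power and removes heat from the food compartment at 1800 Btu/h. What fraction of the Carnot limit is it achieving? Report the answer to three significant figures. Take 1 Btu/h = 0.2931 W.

0.426

Converting, Q̇_C = 1800 Btu/h = 527.6 W, so COP_actual = Q̇_C/Ẇ = 527.6/71.70 = 7.358.
In absolute terms T_C = 278.15 K and T_H = 294.26 K, so ΔT = 16.11 K.
COP_Carnot = T_C/ΔT = 278.15/16.11 = 17.26.
η_II = COP_actual/COP_Carnot = 7.358/17.26 = 0.4262.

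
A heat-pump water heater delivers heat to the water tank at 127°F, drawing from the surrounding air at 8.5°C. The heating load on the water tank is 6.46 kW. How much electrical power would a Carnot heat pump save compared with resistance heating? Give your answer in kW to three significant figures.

5.58 kW

In absolute terms T_C = 281.65 K and T_H = 325.93 K, so ΔT = 44.28 K.
COP_Carnot = T_H/ΔT = 325.93/44.28 = 7.361.
Resistance heating needs Ẇ_res = Q̇_H = 6.460 kW; the reversible heat pump needs only Ẇ_hp = Q̇_H/COP = 0.8776 kW.
Saving = 6.460 − 0.8776 = 5.582 kW.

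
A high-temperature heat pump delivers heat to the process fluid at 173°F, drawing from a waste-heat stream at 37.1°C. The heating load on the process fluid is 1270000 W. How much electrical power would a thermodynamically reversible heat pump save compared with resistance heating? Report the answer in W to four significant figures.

In absolute terms T_C = 310.25 K and T_H = 351.48 K, so ΔT = 41.23 K.
COP_Carnot = T_H/ΔT = 351.48/41.23 = 8.524.
Resistance heating needs Ẇ_res = Q̇_H = 1270000 W; the reversible heat pump needs only Ẇ_hp = Q̇_H/COP = 149000 W.
Saving = 1270000 − 149000 = 1121000 W.

1121000 W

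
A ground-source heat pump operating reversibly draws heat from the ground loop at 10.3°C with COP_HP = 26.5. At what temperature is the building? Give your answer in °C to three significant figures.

COP_HP = T_H/(T_H − T_C) rearranges to T_H = COP·T_C/(COP − 1).
With T_C = 283.45 K, T_H = 26.5 × 283.45/25.50 = 294.57 K.
Converting, 294.57 K = 21.42°C.

21.4 °C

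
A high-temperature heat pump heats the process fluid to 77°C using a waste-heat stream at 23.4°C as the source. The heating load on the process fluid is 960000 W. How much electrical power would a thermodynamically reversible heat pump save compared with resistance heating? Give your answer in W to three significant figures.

813000 W

In absolute terms T_C = 296.55 K and T_H = 350.15 K, so ΔT = 53.60 K.
COP_Carnot = T_H/ΔT = 350.15/53.60 = 6.533.
Resistance heating needs Ẇ_res = Q̇_H = 960000 W; the reversible heat pump needs only Ẇ_hp = Q̇_H/COP = 147000 W.
Saving = 960000 − 147000 = 813000 W.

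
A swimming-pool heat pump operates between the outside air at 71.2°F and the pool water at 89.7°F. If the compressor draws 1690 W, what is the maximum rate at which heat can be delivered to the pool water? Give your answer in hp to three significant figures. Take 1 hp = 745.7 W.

67.3 hp

In absolute terms T_C = 294.93 K and T_H = 305.21 K, so ΔT = 10.28 K.
COP_Carnot = T_H/ΔT = 305.21/10.28 = 29.70.
Q̇_max = COP_Carnot × Ẇ = 29.70 × 1690 W = 50190 W = 67.30 hp.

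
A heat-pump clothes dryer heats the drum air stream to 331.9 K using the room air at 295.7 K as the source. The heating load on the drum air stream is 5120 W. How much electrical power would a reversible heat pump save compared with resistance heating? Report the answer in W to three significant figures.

4560 W

The reservoir spacing is ΔT = 331.9 − 295.7 = 36.20 K.
COP_Carnot = T_H/ΔT = 331.90/36.20 = 9.169.
Resistance heating needs Ẇ_res = Q̇_H = 5120 W; the reversible heat pump needs only Ẇ_hp = Q̇_H/COP = 558.4 W.
Saving = 5120 − 558.4 = 4562 W.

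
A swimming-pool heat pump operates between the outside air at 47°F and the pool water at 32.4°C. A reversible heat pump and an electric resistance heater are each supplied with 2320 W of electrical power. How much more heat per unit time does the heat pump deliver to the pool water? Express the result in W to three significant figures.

27100 W

In absolute terms T_C = 281.48 K and T_H = 305.55 K, so ΔT = 24.07 K.
COP_Carnot = T_H/ΔT = 305.55/24.07 = 12.70.
The heat pump delivers Q̇_H = COP × Ẇ = 29450 W; the resistance heater delivers Ẇ = 2320 W.
Extra = (COP − 1)·Ẇ = 27130 W.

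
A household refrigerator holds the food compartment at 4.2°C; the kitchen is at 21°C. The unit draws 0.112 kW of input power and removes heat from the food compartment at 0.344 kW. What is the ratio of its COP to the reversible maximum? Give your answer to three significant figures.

0.186

COP_actual = Q̇_C/Ẇ = 0.3440/0.1120 = 3.071.
In absolute terms T_C = 277.35 K and T_H = 294.15 K, so ΔT = 16.80 K.
COP_Carnot = T_C/ΔT = 277.35/16.80 = 16.51.
η_II = COP_actual/COP_Carnot = 3.071/16.51 = 0.1860.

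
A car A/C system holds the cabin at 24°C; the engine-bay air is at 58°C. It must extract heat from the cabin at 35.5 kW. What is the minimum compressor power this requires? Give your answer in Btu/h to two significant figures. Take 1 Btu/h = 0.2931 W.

In absolute terms T_C = 297.15 K and T_H = 331.15 K, so ΔT = 34.00 K.
COP_Carnot = T_C/ΔT = 297.15/34.00 = 8.740.
Ẇ_min = Q̇/COP_Carnot = 35.50/8.740 = 4.062 kW = 13860 Btu/h.

14000 Btu/h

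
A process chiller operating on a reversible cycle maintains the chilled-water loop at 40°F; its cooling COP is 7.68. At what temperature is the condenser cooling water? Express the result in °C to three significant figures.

40.6 °C

COP_R = T_C/(T_H − T_C) gives T_H − T_C = T_C/COP.
With T_C = 277.59 K, T_H = 277.59 × (1 + 1/7.68) = 313.74 K.
Converting, 313.74 K = 40.59°C.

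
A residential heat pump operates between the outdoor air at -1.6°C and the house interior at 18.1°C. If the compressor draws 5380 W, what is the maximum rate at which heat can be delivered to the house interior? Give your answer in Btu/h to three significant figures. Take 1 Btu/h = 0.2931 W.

271000 Btu/h

In absolute terms T_C = 271.55 K and T_H = 291.25 K, so ΔT = 19.70 K.
COP_Carnot = T_H/ΔT = 291.25/19.70 = 14.78.
Q̇_max = COP_Carnot × Ẇ = 14.78 × 5380 W = 79540 W = 271400 Btu/h.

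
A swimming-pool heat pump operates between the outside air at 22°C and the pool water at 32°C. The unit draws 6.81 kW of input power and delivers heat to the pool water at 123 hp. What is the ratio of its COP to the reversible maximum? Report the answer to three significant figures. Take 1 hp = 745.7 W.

0.441

Converting, Q̇_H = 123.0 hp = 91.72 kW, so COP_actual = Q̇_H/Ẇ = 91.72/6.810 = 13.47.
In absolute terms T_C = 295.15 K and T_H = 305.15 K, so ΔT = 10.00 K.
COP_Carnot = T_H/ΔT = 305.15/10.00 = 30.52.
η_II = COP_actual/COP_Carnot = 13.47/30.52 = 0.4414.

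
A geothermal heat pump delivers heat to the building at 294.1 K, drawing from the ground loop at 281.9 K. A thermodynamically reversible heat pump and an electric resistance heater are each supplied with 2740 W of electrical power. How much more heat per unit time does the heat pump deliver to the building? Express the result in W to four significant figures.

63310 W

The reservoir spacing is ΔT = 294.1 − 281.9 = 12.20 K.
COP_Carnot = T_H/ΔT = 294.10/12.20 = 24.11.
The heat pump delivers Q̇_H = COP × Ẇ = 66050 W; the resistance heater delivers Ẇ = 2740 W.
Extra = (COP − 1)·Ẇ = 63310 W.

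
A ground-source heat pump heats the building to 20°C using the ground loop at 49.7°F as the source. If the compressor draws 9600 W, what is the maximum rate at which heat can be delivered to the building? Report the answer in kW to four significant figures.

In absolute terms T_C = 282.98 K and T_H = 293.15 K, so ΔT = 10.17 K.
COP_Carnot = T_H/ΔT = 293.15/10.17 = 28.83.
Q̇_max = COP_Carnot × Ẇ = 28.83 × 9600 W = 276800 W = 276.8 kW.

276.8 kW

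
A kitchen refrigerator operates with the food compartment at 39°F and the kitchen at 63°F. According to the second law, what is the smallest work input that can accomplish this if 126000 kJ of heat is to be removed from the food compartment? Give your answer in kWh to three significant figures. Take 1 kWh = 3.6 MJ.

In absolute terms T_C = 277.04 K and T_H = 290.37 K, so ΔT = 13.33 K.
The reversible limit is COP_R = T_C/ΔT = 20.78, so W_min = Q_C/COP = Q_C·ΔT/T_C.
W_min = 126000 × 13.33/277.04 = 6064 kJ = 1.684 kWh.

1.68 kWh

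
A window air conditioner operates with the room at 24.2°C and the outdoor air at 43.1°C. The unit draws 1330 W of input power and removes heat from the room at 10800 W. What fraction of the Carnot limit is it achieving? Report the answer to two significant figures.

0.52

COP_actual = Q̇_C/Ẇ = 10800/1330 = 8.120.
In absolute terms T_C = 297.35 K and T_H = 316.25 K, so ΔT = 18.90 K.
COP_Carnot = T_C/ΔT = 297.35/18.90 = 15.73.
η_II = COP_actual/COP_Carnot = 8.120/15.73 = 0.5161.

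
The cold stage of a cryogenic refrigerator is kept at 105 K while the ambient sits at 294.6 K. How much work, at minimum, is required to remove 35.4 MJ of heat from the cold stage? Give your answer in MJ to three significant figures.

63.9 MJ

The reservoir spacing is ΔT = 294.6 − 105 = 189.6 K.
The reversible limit is COP_R = T_C/ΔT = 0.5538, so W_min = Q_C/COP = Q_C·ΔT/T_C.
W_min = 35.40 × 189.6/105.00 = 63.92 MJ.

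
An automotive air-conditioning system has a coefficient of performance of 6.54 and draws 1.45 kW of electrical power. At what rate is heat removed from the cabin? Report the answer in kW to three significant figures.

9.48 kW

Q̇_C = COP × Ẇ = 6.54 × 1.450 = 9.483 kW.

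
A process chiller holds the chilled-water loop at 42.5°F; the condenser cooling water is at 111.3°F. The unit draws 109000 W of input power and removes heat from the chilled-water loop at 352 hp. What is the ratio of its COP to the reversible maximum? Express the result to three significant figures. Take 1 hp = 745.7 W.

Converting, Q̇_C = 352.0 hp = 262500 W, so COP_actual = Q̇_C/Ẇ = 262500/109000 = 2.408.
In absolute terms T_C = 278.98 K and T_H = 317.21 K, so ΔT = 38.22 K.
COP_Carnot = T_C/ΔT = 278.98/38.22 = 7.299.
η_II = COP_actual/COP_Carnot = 2.408/7.299 = 0.3299.

0.330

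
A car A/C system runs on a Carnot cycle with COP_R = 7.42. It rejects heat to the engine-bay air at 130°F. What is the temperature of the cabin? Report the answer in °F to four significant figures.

For a Carnot refrigerator COP_R = T_C/(T_H − T_C), so T_C = COP·T_H/(1 + COP).
With T_H = 327.59 K, T_C = 7.42 × 327.59/8.420 = 288.69 K.
Converting, 288.69 K = 59.97°F.

59.97 °F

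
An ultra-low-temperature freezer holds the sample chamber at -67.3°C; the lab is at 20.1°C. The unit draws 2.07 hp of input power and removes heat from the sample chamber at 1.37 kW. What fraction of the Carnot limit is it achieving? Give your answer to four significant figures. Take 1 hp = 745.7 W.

Converting, Q̇_C = 1.370 kW = 1.837 hp, so COP_actual = Q̇_C/Ẇ = 1.837/2.070 = 0.8875.
In absolute terms T_C = 205.85 K and T_H = 293.25 K, so ΔT = 87.40 K.
COP_Carnot = T_C/ΔT = 205.85/87.40 = 2.355.
η_II = COP_actual/COP_Carnot = 0.8875/2.355 = 0.3768.

0.3768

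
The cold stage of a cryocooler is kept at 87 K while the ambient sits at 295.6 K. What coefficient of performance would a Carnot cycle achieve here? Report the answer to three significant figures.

0.417

The reservoir spacing is ΔT = 295.6 − 87 = 208.6 K.
For a reversible cycle, COP_Carnot = T_C/ΔT = 87.00/208.6 = 0.4171.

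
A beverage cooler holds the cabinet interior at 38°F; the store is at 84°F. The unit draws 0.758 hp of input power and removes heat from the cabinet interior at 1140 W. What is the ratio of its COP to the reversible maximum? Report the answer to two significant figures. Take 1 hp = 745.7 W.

Converting, Q̇_C = 1140 W = 1.529 hp, so COP_actual = Q̇_C/Ẇ = 1.529/0.7580 = 2.017.
In absolute terms T_C = 276.48 K and T_H = 302.04 K, so ΔT = 25.56 K.
COP_Carnot = T_C/ΔT = 276.48/25.56 = 10.82.
η_II = COP_actual/COP_Carnot = 2.017/10.82 = 0.1864.

0.19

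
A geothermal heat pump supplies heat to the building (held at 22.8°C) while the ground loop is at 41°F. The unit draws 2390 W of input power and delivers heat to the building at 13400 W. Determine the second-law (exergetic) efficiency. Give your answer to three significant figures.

0.337

COP_actual = Q̇_H/Ẇ = 13400/2390 = 5.607.
In absolute terms T_C = 278.15 K and T_H = 295.95 K, so ΔT = 17.80 K.
COP_Carnot = T_H/ΔT = 295.95/17.80 = 16.63.
η_II = COP_actual/COP_Carnot = 5.607/16.63 = 0.3372.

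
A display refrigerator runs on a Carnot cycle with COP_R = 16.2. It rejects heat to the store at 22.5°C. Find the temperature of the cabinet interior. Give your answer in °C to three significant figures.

For a Carnot refrigerator COP_R = T_C/(T_H − T_C), so T_C = COP·T_H/(1 + COP).
With T_H = 295.65 K, T_C = 16.2 × 295.65/17.20 = 278.46 K.
Converting, 278.46 K = 5.31°C.

5.31 °C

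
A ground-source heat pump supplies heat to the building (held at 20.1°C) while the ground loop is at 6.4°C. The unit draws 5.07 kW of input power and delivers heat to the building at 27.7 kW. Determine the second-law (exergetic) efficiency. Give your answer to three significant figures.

0.255

COP_actual = Q̇_H/Ẇ = 27.70/5.070 = 5.464.
In absolute terms T_C = 279.55 K and T_H = 293.25 K, so ΔT = 13.70 K.
COP_Carnot = T_H/ΔT = 293.25/13.70 = 21.41.
η_II = COP_actual/COP_Carnot = 5.464/21.41 = 0.2552.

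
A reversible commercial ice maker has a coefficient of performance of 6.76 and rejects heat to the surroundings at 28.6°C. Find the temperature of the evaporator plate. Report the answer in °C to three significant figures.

-10.3 °C

For a Carnot refrigerator COP_R = T_C/(T_H − T_C), so T_C = COP·T_H/(1 + COP).
With T_H = 301.75 K, T_C = 6.76 × 301.75/7.760 = 262.86 K.
Converting, 262.86 K = -10.29°C.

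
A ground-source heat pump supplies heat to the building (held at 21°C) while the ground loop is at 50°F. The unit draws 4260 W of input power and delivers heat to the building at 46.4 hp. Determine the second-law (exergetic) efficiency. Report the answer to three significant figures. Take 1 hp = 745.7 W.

Converting, Q̇_H = 46.40 hp = 34600 W, so COP_actual = Q̇_H/Ẇ = 34600/4260 = 8.122.
In absolute terms T_C = 283.15 K and T_H = 294.15 K, so ΔT = 11.00 K.
COP_Carnot = T_H/ΔT = 294.15/11.00 = 26.74.
η_II = COP_actual/COP_Carnot = 8.122/26.74 = 0.3037.

0.304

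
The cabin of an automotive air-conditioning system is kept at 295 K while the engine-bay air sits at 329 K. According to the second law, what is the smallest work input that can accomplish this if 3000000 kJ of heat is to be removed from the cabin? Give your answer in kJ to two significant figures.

The reservoir spacing is ΔT = 329 − 295 = 34.00 K.
The reversible limit is COP_R = T_C/ΔT = 8.676, so W_min = Q_C/COP = Q_C·ΔT/T_C.
W_min = 3000000 × 34.00/295.00 = 345800 kJ.

350000 kJ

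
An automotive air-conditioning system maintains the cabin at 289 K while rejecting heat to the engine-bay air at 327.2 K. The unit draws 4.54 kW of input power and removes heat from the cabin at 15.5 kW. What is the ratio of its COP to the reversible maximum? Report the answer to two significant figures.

COP_actual = Q̇_C/Ẇ = 15.50/4.540 = 3.414.
The reservoir spacing is ΔT = 327.2 − 289 = 38.20 K.
COP_Carnot = T_C/ΔT = 289.00/38.20 = 7.565.
η_II = COP_actual/COP_Carnot = 3.414/7.565 = 0.4513.

0.45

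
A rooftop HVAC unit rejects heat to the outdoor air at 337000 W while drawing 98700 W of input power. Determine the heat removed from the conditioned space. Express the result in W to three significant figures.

238000 W

For a cyclic device the first law requires Q̇_H = Q̇_C + Ẇ.
Q̇_C = Q̇_H − Ẇ = 238300 W.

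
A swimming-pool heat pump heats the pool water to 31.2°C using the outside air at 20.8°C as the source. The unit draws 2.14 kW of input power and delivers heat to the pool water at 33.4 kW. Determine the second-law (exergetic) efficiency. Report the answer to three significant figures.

0.533

COP_actual = Q̇_H/Ẇ = 33.40/2.140 = 15.61.
In absolute terms T_C = 293.95 K and T_H = 304.35 K, so ΔT = 10.40 K.
COP_Carnot = T_H/ΔT = 304.35/10.40 = 29.26.
η_II = COP_actual/COP_Carnot = 15.61/29.26 = 0.5333.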